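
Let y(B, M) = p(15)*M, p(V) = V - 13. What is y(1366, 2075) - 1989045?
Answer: -1984895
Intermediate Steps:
p(V) = -13 + V
y(B, M) = 2*M (y(B, M) = (-13 + 15)*M = 2*M)
y(1366, 2075) - 1989045 = 2*2075 - 1989045 = 4150 - 1989045 = -1984895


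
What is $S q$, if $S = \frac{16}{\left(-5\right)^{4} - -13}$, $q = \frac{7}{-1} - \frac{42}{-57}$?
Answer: $- \frac{952}{6061} \approx -0.15707$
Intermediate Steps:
$q = - \frac{119}{19}$ ($q = 7 \left(-1\right) - - \frac{14}{19} = -7 + \frac{14}{19} = - \frac{119}{19} \approx -6.2632$)
$S = \frac{8}{319}$ ($S = \frac{16}{625 + 13} = \frac{16}{638} = 16 \cdot \frac{1}{638} = \frac{8}{319} \approx 0.025078$)
$S q = \frac{8}{319} \left(- \frac{119}{19}\right) = - \frac{952}{6061}$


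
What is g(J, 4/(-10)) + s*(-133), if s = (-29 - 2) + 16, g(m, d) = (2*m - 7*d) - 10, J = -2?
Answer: 9919/5 ≈ 1983.8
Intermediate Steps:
g(m, d) = -10 - 7*d + 2*m (g(m, d) = (-7*d + 2*m) - 10 = -10 - 7*d + 2*m)
s = -15 (s = -31 + 16 = -15)
g(J, 4/(-10)) + s*(-133) = (-10 - 28/(-10) + 2*(-2)) - 15*(-133) = (-10 - 28*(-1)/10 - 4) + 1995 = (-10 - 7*(-⅖) - 4) + 1995 = (-10 + 14/5 - 4) + 1995 = -56/5 + 1995 = 9919/5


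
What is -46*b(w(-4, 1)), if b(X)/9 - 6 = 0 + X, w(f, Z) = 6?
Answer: -4968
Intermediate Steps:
b(X) = 54 + 9*X (b(X) = 54 + 9*(0 + X) = 54 + 9*X)
-46*b(w(-4, 1)) = -46*(54 + 9*6) = -46*(54 + 54) = -46*108 = -4968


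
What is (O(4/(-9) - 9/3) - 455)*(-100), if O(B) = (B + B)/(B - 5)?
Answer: 862950/19 ≈ 45418.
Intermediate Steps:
O(B) = 2*B/(-5 + B) (O(B) = (2*B)/(-5 + B) = 2*B/(-5 + B))
(O(4/(-9) - 9/3) - 455)*(-100) = (2*(4/(-9) - 9/3)/(-5 + (4/(-9) - 9/3)) - 455)*(-100) = (2*(4*(-⅑) - 9*⅓)/(-5 + (4*(-⅑) - 9*⅓)) - 455)*(-100) = (2*(-4/9 - 3)/(-5 + (-4/9 - 3)) - 455)*(-100) = (2*(-31/9)/(-5 - 31/9) - 455)*(-100) = (2*(-31/9)/(-76/9) - 455)*(-100) = (2*(-31/9)*(-9/76) - 455)*(-100) = (31/38 - 455)*(-100) = -17259/38*(-100) = 862950/19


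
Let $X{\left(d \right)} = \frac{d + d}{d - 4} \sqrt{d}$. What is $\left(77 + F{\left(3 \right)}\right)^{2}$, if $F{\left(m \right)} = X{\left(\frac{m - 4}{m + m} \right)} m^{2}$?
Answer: $\frac{3705571}{625} + \frac{462 i \sqrt{6}}{25} \approx 5928.9 + 45.267 i$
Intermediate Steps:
$X{\left(d \right)} = \frac{2 d^{\frac{3}{2}}}{-4 + d}$ ($X{\left(d \right)} = \frac{2 d}{-4 + d} \sqrt{d} = \frac{2 d^{\frac{3}{2}}}{-4 + d}$)
$F{\left(m \right)} = \frac{\sqrt{2} m^{2} \left(\frac{-4 + m}{m}\right)^{\frac{3}{2}}}{2 \left(-4 + \frac{-4 + m}{2 m}\right)}$ ($F{\left(m \right)} = \frac{2 \left(\frac{m - 4}{m + m}\right)^{\frac{3}{2}}}{-4 + \frac{m - 4}{m + m}} m^{2} = \frac{2 \left(\frac{-4 + m}{2 m}\right)^{\frac{3}{2}}}{-4 + \frac{-4 + m}{2 m}} m^{2} = \frac{2 \frac{\sqrt{2} \left(\frac{-4 + m}{m}\right)^{\frac{3}{2}}}{4}}{-4 + \frac{-4 + m}{2 m}} m^{2} = \frac{\sqrt{2} \left(\frac{-4 + m}{m}\right)^{\frac{3}{2}}}{2 \left(-4 + \frac{-4 + m}{2 m}\right)} m^{2} = \frac{\sqrt{2} m^{2} \left(\frac{-4 + m}{m}\right)^{\frac{3}{2}}}{2 \left(-4 + \frac{-4 + m}{2 m}\right)}$)
$\left(77 + F{\left(3 \right)}\right)^{2} = \left(77 - \frac{\sqrt{2} \cdot 3^{3} \left(\frac{-4 + 3}{3}\right)^{\frac{3}{2}}}{4 + 7 \cdot 3}\right)^{2} = \left(77 - \sqrt{2} \cdot 27 \left(\frac{1}{3} \left(-1\right)\right)^{\frac{3}{2}} \frac{1}{4 + 21}\right)^{2} = \left(77 - \sqrt{2} \cdot 27 \left(- \frac{1}{3}\right)^{\frac{3}{2}} \cdot \frac{1}{25}\right)^{2} = \left(77 - \sqrt{2} \cdot 27 \left(- \frac{i \sqrt{3}}{9}\right) \frac{1}{25}\right)^{2} = \left(77 + \frac{3 i \sqrt{6}}{25}\right)^{2}$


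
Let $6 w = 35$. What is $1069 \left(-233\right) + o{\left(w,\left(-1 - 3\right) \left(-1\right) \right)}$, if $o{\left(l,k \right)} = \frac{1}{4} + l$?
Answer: $- \frac{2988851}{12} \approx -2.4907 \cdot 10^{5}$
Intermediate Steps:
$w = \frac{35}{6}$ ($w = \frac{1}{6} \cdot 35 = \frac{35}{6} \approx 5.8333$)
$o{\left(l,k \right)} = \frac{1}{4} + l$
$1069 \left(-233\right) + o{\left(w,\left(-1 - 3\right) \left(-1\right) \right)} = 1069 \left(-233\right) + \left(\frac{1}{4} + \frac{35}{6}\right) = -249077 + \frac{73}{12} = - \frac{2988851}{12}$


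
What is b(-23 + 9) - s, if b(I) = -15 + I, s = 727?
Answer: -756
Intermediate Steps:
b(-23 + 9) - s = (-15 + (-23 + 9)) - 1*727 = (-15 - 14) - 727 = -29 - 727 = -756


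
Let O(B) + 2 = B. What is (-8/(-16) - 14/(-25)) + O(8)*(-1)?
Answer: -247/50 ≈ -4.9400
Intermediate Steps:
O(B) = -2 + B
(-8/(-16) - 14/(-25)) + O(8)*(-1) = (-8/(-16) - 14/(-25)) + (-2 + 8)*(-1) = (-8*(-1/16) - 14*(-1/25)) + 6*(-1) = (1/2 + 14/25) - 6 = 53/50 - 6 = -247/50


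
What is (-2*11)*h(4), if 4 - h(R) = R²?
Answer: 264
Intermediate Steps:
h(R) = 4 - R²
(-2*11)*h(4) = (-2*11)*(4 - 1*4²) = -22*(4 - 1*16) = -22*(4 - 16) = -22*(-12) = 264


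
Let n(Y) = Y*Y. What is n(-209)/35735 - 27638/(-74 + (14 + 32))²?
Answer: -68099859/2001160 ≈ -34.030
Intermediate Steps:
n(Y) = Y²
n(-209)/35735 - 27638/(-74 + (14 + 32))² = (-209)²/35735 - 27638/(-74 + (14 + 32))² = 43681*(1/35735) - 27638/(-74 + 46)² = 43681/35735 - 27638/((-28)²) = 43681/35735 - 27638/784 = 43681/35735 - 27638*1/784 = 43681/35735 - 13819/392 = -68099859/2001160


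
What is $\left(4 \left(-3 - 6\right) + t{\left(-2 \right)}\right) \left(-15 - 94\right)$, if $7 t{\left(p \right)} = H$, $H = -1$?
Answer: $\frac{27577}{7} \approx 3939.6$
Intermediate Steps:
$t{\left(p \right)} = - \frac{1}{7}$ ($t{\left(p \right)} = \frac{1}{7} \left(-1\right) = - \frac{1}{7}$)
$\left(4 \left(-3 - 6\right) + t{\left(-2 \right)}\right) \left(-15 - 94\right) = \left(4 \left(-3 - 6\right) - \frac{1}{7}\right) \left(-15 - 94\right) = \left(4 \left(-3 - 6\right) - \frac{1}{7}\right) \left(-109\right) = \left(4 \left(-9\right) - \frac{1}{7}\right) \left(-109\right) = \left(-36 - \frac{1}{7}\right) \left(-109\right) = \left(- \frac{253}{7}\right) \left(-109\right) = \frac{27577}{7}$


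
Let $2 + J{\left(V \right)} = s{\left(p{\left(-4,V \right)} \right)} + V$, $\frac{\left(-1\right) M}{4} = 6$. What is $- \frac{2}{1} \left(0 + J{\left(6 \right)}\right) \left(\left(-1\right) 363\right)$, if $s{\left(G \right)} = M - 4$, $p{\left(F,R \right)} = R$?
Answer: $-17424$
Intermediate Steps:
$M = -24$ ($M = \left(-4\right) 6 = -24$)
$s{\left(G \right)} = -28$ ($s{\left(G \right)} = -24 - 4 = -28$)
$J{\left(V \right)} = -30 + V$ ($J{\left(V \right)} = -2 + \left(-28 + V\right) = -30 + V$)
$- \frac{2}{1} \left(0 + J{\left(6 \right)}\right) \left(\left(-1\right) 363\right) = - \frac{2}{1} \left(0 + \left(-30 + 6\right)\right) \left(\left(-1\right) 363\right) = \left(-2\right) 1 \left(0 - 24\right) \left(-363\right) = \left(-2\right) \left(-24\right) \left(-363\right) = 48 \left(-363\right) = -17424$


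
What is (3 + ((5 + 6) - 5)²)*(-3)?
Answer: -117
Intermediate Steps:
(3 + ((5 + 6) - 5)²)*(-3) = (3 + (11 - 5)²)*(-3) = (3 + 6²)*(-3) = (3 + 36)*(-3) = 39*(-3) = -117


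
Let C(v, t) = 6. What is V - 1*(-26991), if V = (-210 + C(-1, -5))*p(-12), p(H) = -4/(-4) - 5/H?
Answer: 26702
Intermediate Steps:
p(H) = 1 - 5/H (p(H) = -4*(-¼) - 5/H = 1 - 5/H)
V = -289 (V = (-210 + 6)*((-5 - 12)/(-12)) = -(-17)*(-17) = -204*17/12 = -289)
V - 1*(-26991) = -289 - 1*(-26991) = -289 + 26991 = 26702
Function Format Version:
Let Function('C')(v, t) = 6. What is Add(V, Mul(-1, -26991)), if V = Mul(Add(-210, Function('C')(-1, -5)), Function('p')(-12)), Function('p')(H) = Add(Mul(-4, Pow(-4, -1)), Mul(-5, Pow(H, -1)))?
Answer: 26702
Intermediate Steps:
Function('p')(H) = Add(1, Mul(-5, Pow(H, -1))) (Function('p')(H) = Add(Mul(-4, Rational(-1, 4)), Mul(-5, Pow(H, -1))) = Add(1, Mul(-5, Pow(H, -1))))
V = -289 (V = Mul(Add(-210, 6), Mul(Pow(-12, -1), Add(-5, -12))) = Mul(-204, Mul(Rational(-1, 12), -17)) = Mul(-204, Rational(17, 12)) = -289)
Add(V, Mul(-1, -26991)) = Add(-289, Mul(-1, -26991)) = Add(-289, 26991) = 26702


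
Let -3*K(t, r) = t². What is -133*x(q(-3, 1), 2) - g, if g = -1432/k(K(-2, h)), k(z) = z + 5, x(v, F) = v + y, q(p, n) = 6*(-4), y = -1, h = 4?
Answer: 40871/11 ≈ 3715.5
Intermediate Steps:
q(p, n) = -24
x(v, F) = -1 + v (x(v, F) = v - 1 = -1 + v)
K(t, r) = -t²/3
k(z) = 5 + z
g = -4296/11 (g = -1432/(5 - ⅓*(-2)²) = -1432/(5 - ⅓*4) = -1432/(5 - 4/3) = -1432/11/3 = -1432*3/11 = -4296/11 ≈ -390.55)
-133*x(q(-3, 1), 2) - g = -133*(-1 - 24) - 1*(-4296/11) = -133*(-25) + 4296/11 = 3325 + 4296/11 = 40871/11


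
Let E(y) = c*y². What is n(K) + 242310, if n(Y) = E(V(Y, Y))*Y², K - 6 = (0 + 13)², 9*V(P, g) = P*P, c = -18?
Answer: -57445798600460/9 ≈ -6.3829e+12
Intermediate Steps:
V(P, g) = P²/9 (V(P, g) = (P*P)/9 = P²/9)
K = 175 (K = 6 + (0 + 13)² = 6 + 13² = 6 + 169 = 175)
E(y) = -18*y²
n(Y) = -2*Y⁶/9 (n(Y) = (-18*Y⁴/81)*Y² = (-2*Y⁴/9)*Y² = -2*Y⁶/9)
n(K) + 242310 = -2/9*175⁶ + 242310 = -2/9*28722900390625 + 242310 = -57445800781250/9 + 242310 = -57445798600460/9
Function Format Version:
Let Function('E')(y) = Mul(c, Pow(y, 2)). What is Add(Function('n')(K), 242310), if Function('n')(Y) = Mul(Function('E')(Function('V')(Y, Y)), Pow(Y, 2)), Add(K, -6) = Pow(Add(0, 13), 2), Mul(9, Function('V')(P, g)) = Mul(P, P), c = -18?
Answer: Rational(-57445798600460, 9) ≈ -6.3829e+12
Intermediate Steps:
Function('V')(P, g) = Mul(Rational(1, 9), Pow(P, 2)) (Function('V')(P, g) = Mul(Rational(1, 9), Mul(P, P)) = Mul(Rational(1, 9), Pow(P, 2)))
K = 175 (K = Add(6, Pow(Add(0, 13), 2)) = Add(6, Pow(13, 2)) = Add(6, 169) = 175)
Function('E')(y) = Mul(-18, Pow(y, 2))
Function('n')(Y) = Mul(Rational(-2, 9), Pow(Y, 6)) (Function('n')(Y) = Mul(Mul(-18, Pow(Mul(Rational(1, 9), Pow(Y, 2)), 2)), Pow(Y, 2)) = Mul(Mul(-18, Mul(Rational(1, 81), Pow(Y, 4))), Pow(Y, 2)) = Mul(Mul(Rational(-2, 9), Pow(Y, 4)), Pow(Y, 2)) = Mul(Rational(-2, 9), Pow(Y, 6)))
Add(Function('n')(K), 242310) = Add(Mul(Rational(-2, 9), Pow(175, 6)), 242310) = Add(Mul(Rational(-2, 9), 28722900390625), 242310) = Add(Rational(-57445800781250, 9), 242310) = Rational(-57445798600460, 9)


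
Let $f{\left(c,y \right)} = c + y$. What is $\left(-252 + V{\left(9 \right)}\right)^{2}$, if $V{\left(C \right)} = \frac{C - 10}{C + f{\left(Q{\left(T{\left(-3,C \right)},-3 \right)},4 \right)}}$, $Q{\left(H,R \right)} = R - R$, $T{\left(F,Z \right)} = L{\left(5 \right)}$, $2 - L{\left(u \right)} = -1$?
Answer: $\frac{10738729}{169} \approx 63543.0$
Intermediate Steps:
$L{\left(u \right)} = 3$ ($L{\left(u \right)} = 2 - -1 = 2 + 1 = 3$)
$T{\left(F,Z \right)} = 3$
$Q{\left(H,R \right)} = 0$
$V{\left(C \right)} = \frac{-10 + C}{4 + C}$ ($V{\left(C \right)} = \frac{C - 10}{C + \left(0 + 4\right)} = \frac{-10 + C}{C + 4} = \frac{-10 + C}{4 + C}$)
$\left(-252 + V{\left(9 \right)}\right)^{2} = \left(-252 + \frac{-10 + 9}{4 + 9}\right)^{2} = \left(-252 + \frac{1}{13} \left(-1\right)\right)^{2} = \left(-252 - \frac{1}{13}\right)^{2} = \left(- \frac{3277}{13}\right)^{2} = \frac{10738729}{169}$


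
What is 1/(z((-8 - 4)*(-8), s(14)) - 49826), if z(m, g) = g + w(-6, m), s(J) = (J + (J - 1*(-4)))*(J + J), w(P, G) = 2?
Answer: -1/48928 ≈ -2.0438e-5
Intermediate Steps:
s(J) = 2*J*(4 + 2*J) (s(J) = (J + (J + 4))*(2*J) = (J + (4 + J))*(2*J) = (4 + 2*J)*(2*J) = 2*J*(4 + 2*J))
z(m, g) = 2 + g (z(m, g) = g + 2 = 2 + g)
1/(z((-8 - 4)*(-8), s(14)) - 49826) = 1/((2 + 4*14*(2 + 14)) - 49826) = 1/((2 + 4*14*16) - 49826) = 1/((2 + 896) - 49826) = 1/(898 - 49826) = 1/(-48928) = -1/48928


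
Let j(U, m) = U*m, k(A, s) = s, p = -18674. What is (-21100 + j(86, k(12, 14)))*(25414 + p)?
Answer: -134099040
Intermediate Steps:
(-21100 + j(86, k(12, 14)))*(25414 + p) = (-21100 + 86*14)*(25414 - 18674) = (-21100 + 1204)*6740 = -19896*6740 = -134099040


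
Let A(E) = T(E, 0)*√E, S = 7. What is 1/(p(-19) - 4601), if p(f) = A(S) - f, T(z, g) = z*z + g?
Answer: -4582/20977917 - 49*√7/20977917 ≈ -0.00022460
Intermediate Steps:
T(z, g) = g + z² (T(z, g) = z² + g = g + z²)
A(E) = E^(5/2) (A(E) = (0 + E²)*√E = E²*√E = E^(5/2))
p(f) = -f + 49*√7 (p(f) = 7^(5/2) - f = 49*√7 - f = -f + 49*√7)
1/(p(-19) - 4601) = 1/((-1*(-19) + 49*√7) - 4601) = 1/((19 + 49*√7) - 4601) = 1/(-4582 + 49*√7)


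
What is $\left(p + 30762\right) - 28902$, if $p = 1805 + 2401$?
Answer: $6066$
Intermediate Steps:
$p = 4206$
$\left(p + 30762\right) - 28902 = \left(4206 + 30762\right) - 28902 = 34968 - 28902 = 6066$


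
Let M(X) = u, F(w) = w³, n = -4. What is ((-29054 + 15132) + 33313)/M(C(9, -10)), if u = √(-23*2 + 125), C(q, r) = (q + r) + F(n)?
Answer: 19391*√79/79 ≈ 2181.7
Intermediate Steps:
C(q, r) = -64 + q + r (C(q, r) = (q + r) + (-4)³ = (q + r) - 64 = -64 + q + r)
u = √79 (u = √(-46 + 125) = √79 ≈ 8.8882)
M(X) = √79
((-29054 + 15132) + 33313)/M(C(9, -10)) = ((-29054 + 15132) + 33313)/(√79) = (-13922 + 33313)*(√79/79) = 19391*(√79/79) = 19391*√79/79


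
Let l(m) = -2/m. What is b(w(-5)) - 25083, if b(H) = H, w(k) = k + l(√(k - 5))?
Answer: -25088 + I*√10/5 ≈ -25088.0 + 0.63246*I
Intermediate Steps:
w(k) = k - 2/√(-5 + k) (w(k) = k - 2/√(k - 5) = k - 2/√(-5 + k))
b(w(-5)) - 25083 = (-5 - 2/√(-5 - 5)) - 25083 = (-5 - (-1)*I*√10/5) - 25083 = (-5 + I*√10/5) - 25083 = -25088 + I*√10/5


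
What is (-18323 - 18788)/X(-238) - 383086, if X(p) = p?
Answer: -5361021/14 ≈ -3.8293e+5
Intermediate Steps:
(-18323 - 18788)/X(-238) - 383086 = (-18323 - 18788)/(-238) - 383086 = -37111*(-1/238) - 383086 = 2183/14 - 383086 = -5361021/14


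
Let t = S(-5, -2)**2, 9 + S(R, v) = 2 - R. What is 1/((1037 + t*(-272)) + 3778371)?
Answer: 1/3778320 ≈ 2.6467e-7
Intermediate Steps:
S(R, v) = -7 - R (S(R, v) = -9 + (2 - R) = -7 - R)
t = 4 (t = (-7 - 1*(-5))**2 = (-7 + 5)**2 = (-2)**2 = 4)
1/((1037 + t*(-272)) + 3778371) = 1/((1037 + 4*(-272)) + 3778371) = 1/((1037 - 1088) + 3778371) = 1/(-51 + 3778371) = 1/3778320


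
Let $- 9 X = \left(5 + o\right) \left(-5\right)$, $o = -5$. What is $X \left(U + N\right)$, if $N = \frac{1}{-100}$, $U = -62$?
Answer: $0$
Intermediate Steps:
$N = - \frac{1}{100} \approx -0.01$
$X = 0$ ($X = - \frac{\left(5 - 5\right) \left(-5\right)}{9} = - \frac{0 \left(-5\right)}{9} = \left(- \frac{1}{9}\right) 0 = 0$)
$X \left(U + N\right) = 0 \left(-62 - \frac{1}{100}\right) = 0 \left(- \frac{6201}{100}\right) = 0$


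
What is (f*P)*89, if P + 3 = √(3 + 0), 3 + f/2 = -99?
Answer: 54468 - 18156*√3 ≈ 23021.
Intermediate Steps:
f = -204 (f = -6 + 2*(-99) = -6 - 198 = -204)
P = -3 + √3 (P = -3 + √(3 + 0) = -3 + √3 ≈ -1.2680)
(f*P)*89 = -204*(-3 + √3)*89 = (612 - 204*√3)*89 = 54468 - 18156*√3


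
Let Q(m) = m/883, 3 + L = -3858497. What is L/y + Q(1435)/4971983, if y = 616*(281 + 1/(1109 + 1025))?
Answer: -82158135621667130/3685698734702313 ≈ -22.291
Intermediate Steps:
L = -3858500 (L = -3 - 3858497 = -3858500)
y = 16790340/97 (y = 616*(281 + 1/2134) = 616*(599655/2134) = 16790340/97 ≈ 1.7310e+5)
Q(m) = m/883 (Q(m) = m*(1/883) = m/883)
L/y + Q(1435)/4971983 = -3858500/16790340/97 + ((1/883)*1435)/4971983 = -3858500*97/16790340 + (1435/883)*(1/4971983) = -18713725/839517 + 1435/4390260989 = -82158135621667130/3685698734702313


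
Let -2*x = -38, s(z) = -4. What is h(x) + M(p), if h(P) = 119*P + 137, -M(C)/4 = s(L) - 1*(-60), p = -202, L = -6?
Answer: 2174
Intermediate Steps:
M(C) = -224 (M(C) = -4*(-4 - 1*(-60)) = -4*(-4 + 60) = -4*56 = -224)
x = 19 (x = -1/2*(-38) = 19)
h(P) = 137 + 119*P
h(x) + M(p) = (137 + 119*19) - 224 = (137 + 2261) - 224 = 2398 - 224 = 2174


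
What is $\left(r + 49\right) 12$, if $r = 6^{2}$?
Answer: $1020$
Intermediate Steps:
$r = 36$
$\left(r + 49\right) 12 = \left(36 + 49\right) 12 = 85 \cdot 12 = 1020$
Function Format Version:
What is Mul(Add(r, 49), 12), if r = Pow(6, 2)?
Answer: 1020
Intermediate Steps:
r = 36
Mul(Add(r, 49), 12) = Mul(Add(36, 49), 12) = Mul(85, 12) = 1020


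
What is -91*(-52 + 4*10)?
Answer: 1092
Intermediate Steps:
-91*(-52 + 4*10) = -91*(-52 + 40) = -91*(-12) = 1092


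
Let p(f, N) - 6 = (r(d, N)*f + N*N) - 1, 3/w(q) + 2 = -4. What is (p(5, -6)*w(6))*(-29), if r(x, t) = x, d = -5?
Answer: 232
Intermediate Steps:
w(q) = -½ (w(q) = 3/(-2 - 4) = 3/(-6) = 3*(-⅙) = -½)
p(f, N) = 5 + N² - 5*f (p(f, N) = 6 + ((-5*f + N*N) - 1) = 6 + ((-5*f + N²) - 1) = 6 + ((N² - 5*f) - 1) = 6 + (-1 + N² - 5*f) = 5 + N² - 5*f)
(p(5, -6)*w(6))*(-29) = ((5 + (-6)² - 5*5)*(-½))*(-29) = ((5 + 36 - 25)*(-½))*(-29) = (16*(-½))*(-29) = -8*(-29) = 232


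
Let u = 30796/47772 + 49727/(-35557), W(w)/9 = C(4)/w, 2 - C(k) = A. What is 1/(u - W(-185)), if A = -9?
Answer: -2123286255/464436013 ≈ -4.5718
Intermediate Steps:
C(k) = 11 (C(k) = 2 - 1*(-9) = 2 + 9 = 11)
W(w) = 99/w (W(w) = 9*(11/w) = 99/w)
u = -320136218/424657251 (u = 30796*(1/47772) + 49727*(-1/35557) = 7699/11943 - 49727/35557 = -320136218/424657251 ≈ -0.75387)
1/(u - W(-185)) = 1/(-320136218/424657251 - 99/(-185)) = 1/(-320136218/424657251 - 99*(-1)/185) = 1/(-320136218/424657251 - 1*(-99/185)) = 1/(-320136218/424657251 + 99/185) = 1/(-464436013/2123286255) = -2123286255/464436013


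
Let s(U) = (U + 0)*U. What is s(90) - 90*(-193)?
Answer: 25470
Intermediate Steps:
s(U) = U**2 (s(U) = U*U = U**2)
s(90) - 90*(-193) = 90**2 - 90*(-193) = 8100 - 1*(-17370) = 8100 + 17370 = 25470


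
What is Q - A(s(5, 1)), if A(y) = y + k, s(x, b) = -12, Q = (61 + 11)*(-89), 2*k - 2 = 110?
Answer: -6452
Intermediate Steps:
k = 56 (k = 1 + (½)*110 = 1 + 55 = 56)
Q = -6408 (Q = 72*(-89) = -6408)
A(y) = 56 + y (A(y) = y + 56 = 56 + y)
Q - A(s(5, 1)) = -6408 - (56 - 12) = -6408 - 1*44 = -6408 - 44 = -6452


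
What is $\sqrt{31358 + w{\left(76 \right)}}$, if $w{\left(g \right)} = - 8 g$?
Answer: $5 \sqrt{1230} \approx 175.36$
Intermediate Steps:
$\sqrt{31358 + w{\left(76 \right)}} = \sqrt{31358 - 608} = \sqrt{30750} = 5 \sqrt{1230}$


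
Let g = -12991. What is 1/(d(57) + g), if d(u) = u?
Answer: -1/12934 ≈ -7.7316e-5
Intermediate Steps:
1/(d(57) + g) = 1/(57 - 12991) = 1/(-12934) = -1/12934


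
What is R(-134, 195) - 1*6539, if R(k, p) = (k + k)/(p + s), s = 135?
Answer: -1079069/165 ≈ -6539.8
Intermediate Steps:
R(k, p) = 2*k/(135 + p) (R(k, p) = (k + k)/(p + 135) = (2*k)/(135 + p) = 2*k/(135 + p))
R(-134, 195) - 1*6539 = 2*(-134)/(135 + 195) - 1*6539 = 2*(-134)/330 - 6539 = 2*(-134)*(1/330) - 6539 = -134/165 - 6539 = -1079069/165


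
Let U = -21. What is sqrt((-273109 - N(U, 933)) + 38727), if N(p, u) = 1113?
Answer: I*sqrt(235495) ≈ 485.28*I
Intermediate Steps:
sqrt((-273109 - N(U, 933)) + 38727) = sqrt((-273109 - 1*1113) + 38727) = sqrt((-273109 - 1113) + 38727) = sqrt(-274222 + 38727) = sqrt(-235495) = I*sqrt(235495)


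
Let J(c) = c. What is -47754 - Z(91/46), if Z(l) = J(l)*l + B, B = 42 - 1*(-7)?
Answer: -101159429/2116 ≈ -47807.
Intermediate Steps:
B = 49 (B = 42 + 7 = 49)
Z(l) = 49 + l**2 (Z(l) = l*l + 49 = l**2 + 49 = 49 + l**2)
-47754 - Z(91/46) = -47754 - (49 + (91/46)**2) = -47754 - (49 + 8281/2116) = -47754 - 1*111965/2116 = -47754 - 111965/2116 = -101159429/2116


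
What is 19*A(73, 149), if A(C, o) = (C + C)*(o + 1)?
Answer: 416100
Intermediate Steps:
A(C, o) = 2*C*(1 + o) (A(C, o) = (2*C)*(1 + o) = 2*C*(1 + o))
19*A(73, 149) = 19*(2*73*(1 + 149)) = 19*(2*73*150) = 19*21900 = 416100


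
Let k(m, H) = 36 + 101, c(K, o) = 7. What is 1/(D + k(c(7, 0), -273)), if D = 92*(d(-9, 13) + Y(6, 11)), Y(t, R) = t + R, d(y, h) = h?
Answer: 1/2897 ≈ 0.00034518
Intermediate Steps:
k(m, H) = 137
Y(t, R) = R + t
D = 2760 (D = 92*(13 + (11 + 6)) = 92*(13 + 17) = 92*30 = 2760)
1/(D + k(c(7, 0), -273)) = 1/(2760 + 137) = 1/2897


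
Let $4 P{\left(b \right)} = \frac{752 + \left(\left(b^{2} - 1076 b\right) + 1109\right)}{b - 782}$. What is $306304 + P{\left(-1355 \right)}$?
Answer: $\frac{1307495363}{4274} \approx 3.0592 \cdot 10^{5}$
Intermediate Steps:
$P{\left(b \right)} = \frac{1861 + b^{2} - 1076 b}{4 \left(-782 + b\right)}$ ($P{\left(b \right)} = \frac{\left(752 + \left(\left(b^{2} - 1076 b\right) + 1109\right)\right) \frac{1}{b - 782}}{4} = \frac{\left(752 + \left(1109 + b^{2} - 1076 b\right)\right) \frac{1}{-782 + b}}{4} = \frac{\left(1861 + b^{2} - 1076 b\right) \frac{1}{-782 + b}}{4} = \frac{\frac{1}{-782 + b} \left(1861 + b^{2} - 1076 b\right)}{4} = \frac{1861 + b^{2} - 1076 b}{4 \left(-782 + b\right)}$)
$306304 + P{\left(-1355 \right)} = 306304 + \frac{1861 + \left(-1355\right)^{2} - -1457980}{4 \left(-782 - 1355\right)} = 306304 + \frac{1861 + 1836025 + 1457980}{4 \left(-2137\right)} = 306304 + \frac{1}{4} \left(- \frac{1}{2137}\right) 3295866 = 306304 - \frac{1647933}{4274} = \frac{1307495363}{4274}$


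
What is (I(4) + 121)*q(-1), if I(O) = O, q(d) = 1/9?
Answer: 125/9 ≈ 13.889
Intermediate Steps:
q(d) = ⅑
(I(4) + 121)*q(-1) = (4 + 121)*(⅑) = 125*(⅑) = 125/9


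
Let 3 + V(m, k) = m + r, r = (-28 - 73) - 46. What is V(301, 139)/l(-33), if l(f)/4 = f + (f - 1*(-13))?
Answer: -151/212 ≈ -0.71226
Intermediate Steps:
r = -147 (r = -101 - 46 = -147)
V(m, k) = -150 + m (V(m, k) = -3 + (m - 147) = -3 + (-147 + m) = -150 + m)
l(f) = 52 + 8*f (l(f) = 4*(f + (f - 1*(-13))) = 4*(f + (f + 13)) = 4*(f + (13 + f)) = 4*(13 + 2*f) = 52 + 8*f)
V(301, 139)/l(-33) = (-150 + 301)/(52 + 8*(-33)) = 151/(52 - 264) = 151/(-212) = 151*(-1/212) = -151/212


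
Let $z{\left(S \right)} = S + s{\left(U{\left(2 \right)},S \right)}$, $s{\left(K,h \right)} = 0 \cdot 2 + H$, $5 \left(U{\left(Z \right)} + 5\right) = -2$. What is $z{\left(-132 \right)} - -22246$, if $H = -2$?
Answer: $22112$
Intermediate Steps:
$U{\left(Z \right)} = - \frac{27}{5}$ ($U{\left(Z \right)} = -5 + \frac{1}{5} \left(-2\right) = -5 - \frac{2}{5} = - \frac{27}{5}$)
$s{\left(K,h \right)} = -2$ ($s{\left(K,h \right)} = 0 \cdot 2 - 2 = 0 - 2 = -2$)
$z{\left(S \right)} = -2 + S$ ($z{\left(S \right)} = S - 2 = -2 + S$)
$z{\left(-132 \right)} - -22246 = \left(-2 - 132\right) - -22246 = -134 + 22246 = 22112$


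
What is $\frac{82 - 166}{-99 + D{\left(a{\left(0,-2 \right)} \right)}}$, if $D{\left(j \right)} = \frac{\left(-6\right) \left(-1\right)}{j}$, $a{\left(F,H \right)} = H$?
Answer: $\frac{14}{17} \approx 0.82353$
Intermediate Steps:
$D{\left(j \right)} = \frac{6}{j}$
$\frac{82 - 166}{-99 + D{\left(a{\left(0,-2 \right)} \right)}} = \frac{82 - 166}{-99 + \frac{6}{-2}} = - \frac{84}{-99 + 6 \left(- \frac{1}{2}\right)} = - \frac{84}{-99 - 3} = - \frac{84}{-102} = \left(-84\right) \left(- \frac{1}{102}\right) = \frac{14}{17}$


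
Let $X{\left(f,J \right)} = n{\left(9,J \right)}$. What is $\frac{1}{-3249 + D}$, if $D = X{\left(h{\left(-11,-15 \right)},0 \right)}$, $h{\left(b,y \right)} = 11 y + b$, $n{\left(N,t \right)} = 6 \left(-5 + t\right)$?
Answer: $- \frac{1}{3279} \approx -0.00030497$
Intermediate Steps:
$n{\left(N,t \right)} = -30 + 6 t$
$h{\left(b,y \right)} = b + 11 y$
$X{\left(f,J \right)} = -30 + 6 J$
$D = -30$ ($D = -30 + 6 \cdot 0 = -30 + 0 = -30$)
$\frac{1}{-3249 + D} = \frac{1}{-3249 - 30} = \frac{1}{-3279} = - \frac{1}{3279}$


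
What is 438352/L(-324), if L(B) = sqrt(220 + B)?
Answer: -109588*I*sqrt(26)/13 ≈ -42984.0*I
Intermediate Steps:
438352/L(-324) = 438352/(sqrt(220 - 324)) = 438352/(sqrt(-104)) = 438352/((2*I*sqrt(26))) = 438352*(-I*sqrt(26)/52) = -109588*I*sqrt(26)/13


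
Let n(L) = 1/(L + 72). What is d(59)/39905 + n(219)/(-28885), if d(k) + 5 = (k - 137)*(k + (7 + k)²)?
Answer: -578931231106/67084574835 ≈ -8.6299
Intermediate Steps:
n(L) = 1/(72 + L)
d(k) = -5 + (-137 + k)*(k + (7 + k)²) (d(k) = -5 + (k - 137)*(k + (7 + k)²) = -5 + (-137 + k)*(k + (7 + k)²))
d(59)/39905 + n(219)/(-28885) = (-6718 + 59³ - 2006*59 - 122*59²)/39905 + 1/((72 + 219)*(-28885)) = (-6718 + 205379 - 118354 - 122*3481)*(1/39905) - 1/28885/291 = (-6718 + 205379 - 118354 - 424682)*(1/39905) + (1/291)*(-1/28885) = -344375*1/39905 - 1/8405535 = -68875/7981 - 1/8405535 = -578931231106/67084574835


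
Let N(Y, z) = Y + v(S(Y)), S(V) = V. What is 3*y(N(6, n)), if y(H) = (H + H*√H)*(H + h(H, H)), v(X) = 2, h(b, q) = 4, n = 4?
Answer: 288 + 576*√2 ≈ 1102.6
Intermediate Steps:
N(Y, z) = 2 + Y (N(Y, z) = Y + 2 = 2 + Y)
y(H) = (4 + H)*(H + H^(3/2)) (y(H) = (H + H*√H)*(H + 4) = (H + H^(3/2))*(4 + H) = (4 + H)*(H + H^(3/2)))
3*y(N(6, n)) = 3*((2 + 6)² + (2 + 6)^(5/2) + 4*(2 + 6) + 4*(2 + 6)^(3/2)) = 3*(8² + 8^(5/2) + 4*8 + 4*8^(3/2)) = 3*(64 + 128*√2 + 32 + 4*(16*√2)) = 3*(64 + 128*√2 + 32 + 64*√2) = 3*(96 + 192*√2) = 288 + 576*√2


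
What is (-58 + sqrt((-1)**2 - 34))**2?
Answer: (58 - I*sqrt(33))**2 ≈ 3331.0 - 666.37*I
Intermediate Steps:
(-58 + sqrt((-1)**2 - 34))**2 = (-58 + sqrt(1 - 34))**2 = (-58 + sqrt(-33))**2 = (-58 + I*sqrt(33))**2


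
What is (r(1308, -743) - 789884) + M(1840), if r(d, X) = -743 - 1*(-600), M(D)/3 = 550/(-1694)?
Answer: -60832154/77 ≈ -7.9003e+5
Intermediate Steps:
M(D) = -75/77 (M(D) = 3*(550/(-1694)) = 3*(550*(-1/1694)) = 3*(-25/77) = -75/77)
r(d, X) = -143 (r(d, X) = -743 + 600 = -143)
(r(1308, -743) - 789884) + M(1840) = (-143 - 789884) - 75/77 = -790027 - 75/77 = -60832154/77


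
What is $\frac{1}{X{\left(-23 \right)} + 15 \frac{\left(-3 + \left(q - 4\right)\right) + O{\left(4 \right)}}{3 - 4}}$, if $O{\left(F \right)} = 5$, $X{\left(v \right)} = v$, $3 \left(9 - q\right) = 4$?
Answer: $- \frac{1}{108} \approx -0.0092593$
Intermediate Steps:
$q = \frac{23}{3}$ ($q = 9 - \frac{4}{3} = \frac{23}{3} \approx 7.6667$)
$\frac{1}{X{\left(-23 \right)} + 15 \frac{\left(-3 + \left(q - 4\right)\right) + O{\left(4 \right)}}{3 - 4}} = \frac{1}{-23 + 15 \frac{\left(-3 + \left(\frac{23}{3} - 4\right)\right) + 5}{3 - 4}} = \frac{1}{-23 + 15 \frac{\left(-3 + \frac{11}{3}\right) + 5}{-1}} = \frac{1}{-23 + 15 \left(\frac{2}{3} + 5\right) \left(-1\right)} = \frac{1}{-23 + 15 \cdot \frac{17}{3} \left(-1\right)} = \frac{1}{-23 + 15 \left(- \frac{17}{3}\right)} = \frac{1}{-23 - 85} = \frac{1}{-108} = - \frac{1}{108}$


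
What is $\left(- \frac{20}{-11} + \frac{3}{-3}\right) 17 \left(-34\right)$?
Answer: $- \frac{5202}{11} \approx -472.91$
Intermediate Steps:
$\left(- \frac{20}{-11} + \frac{3}{-3}\right) 17 \left(-34\right) = \left(\left(-20\right) \left(- \frac{1}{11}\right) + 3 \left(- \frac{1}{3}\right)\right) 17 \left(-34\right) = \left(\frac{20}{11} - 1\right) 17 \left(-34\right) = \frac{9}{11} \cdot 17 \left(-34\right) = \frac{153}{11} \left(-34\right) = - \frac{5202}{11}$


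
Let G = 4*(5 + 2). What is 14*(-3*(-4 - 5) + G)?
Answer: 770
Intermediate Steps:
G = 28 (G = 4*7 = 28)
14*(-3*(-4 - 5) + G) = 14*(-3*(-4 - 5) + 28) = 14*(-3*(-9) + 28) = 14*(27 + 28) = 14*55 = 770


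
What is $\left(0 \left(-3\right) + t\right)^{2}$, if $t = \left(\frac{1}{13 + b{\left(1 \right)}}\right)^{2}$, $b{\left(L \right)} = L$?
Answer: $\frac{1}{38416} \approx 2.6031 \cdot 10^{-5}$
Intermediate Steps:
$t = \frac{1}{196}$ ($t = \left(\frac{1}{13 + 1}\right)^{2} = \left(\frac{1}{14}\right)^{2} = \frac{1}{196} \approx 0.005102$)
$\left(0 \left(-3\right) + t\right)^{2} = \left(0 \left(-3\right) + \frac{1}{196}\right)^{2} = \left(0 + \frac{1}{196}\right)^{2} = \left(\frac{1}{196}\right)^{2} = \frac{1}{38416}$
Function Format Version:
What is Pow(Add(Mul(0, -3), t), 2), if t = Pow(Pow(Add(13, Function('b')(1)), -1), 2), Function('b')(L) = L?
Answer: Rational(1, 38416) ≈ 2.6031e-5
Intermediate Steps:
t = Rational(1, 196) (t = Pow(Pow(Add(13, 1), -1), 2) = Pow(Pow(14, -1), 2) = Pow(Rational(1, 14), 2) = Rational(1, 196) ≈ 0.0051020)
Pow(Add(Mul(0, -3), t), 2) = Pow(Add(Mul(0, -3), Rational(1, 196)), 2) = Pow(Add(0, Rational(1, 196)), 2) = Pow(Rational(1, 196), 2) = Rational(1, 38416)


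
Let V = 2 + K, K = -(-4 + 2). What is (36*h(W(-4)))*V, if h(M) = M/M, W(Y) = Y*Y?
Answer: 144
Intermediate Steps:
W(Y) = Y²
K = 2 (K = -1*(-2) = 2)
h(M) = 1
V = 4 (V = 2 + 2 = 4)
(36*h(W(-4)))*V = (36*1)*4 = 36*4 = 144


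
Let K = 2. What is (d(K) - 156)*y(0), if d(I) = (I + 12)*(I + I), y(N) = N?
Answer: 0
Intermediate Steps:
d(I) = 2*I*(12 + I) (d(I) = (12 + I)*(2*I) = 2*I*(12 + I))
(d(K) - 156)*y(0) = (2*2*(12 + 2) - 156)*0 = (2*2*14 - 156)*0 = (56 - 156)*0 = -100*0 = 0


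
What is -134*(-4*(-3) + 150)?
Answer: -21708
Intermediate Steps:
-134*(-4*(-3) + 150) = -134*(12 + 150) = -134*162 = -21708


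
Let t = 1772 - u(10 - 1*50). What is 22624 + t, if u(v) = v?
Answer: 24436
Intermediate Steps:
t = 1812 (t = 1772 - (10 - 1*50) = 1772 - (10 - 50) = 1772 - 1*(-40) = 1772 + 40 = 1812)
22624 + t = 22624 + 1812 = 24436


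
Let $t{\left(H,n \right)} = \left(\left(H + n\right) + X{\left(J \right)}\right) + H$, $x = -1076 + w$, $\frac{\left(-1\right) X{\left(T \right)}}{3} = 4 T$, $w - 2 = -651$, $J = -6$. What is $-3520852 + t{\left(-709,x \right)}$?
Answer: $-3523923$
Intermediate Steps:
$w = -649$ ($w = 2 - 651 = -649$)
$X{\left(T \right)} = - 12 T$ ($X{\left(T \right)} = - 3 \cdot 4 T = - 12 T$)
$x = -1725$ ($x = -1076 - 649 = -1725$)
$t{\left(H,n \right)} = 72 + n + 2 H$ ($t{\left(H,n \right)} = \left(\left(H + n\right) - -72\right) + H = \left(\left(H + n\right) + 72\right) + H = \left(72 + H + n\right) + H = 72 + n + 2 H$)
$-3520852 + t{\left(-709,x \right)} = -3520852 + \left(72 - 1725 + 2 \left(-709\right)\right) = -3520852 - 3071 = -3523923$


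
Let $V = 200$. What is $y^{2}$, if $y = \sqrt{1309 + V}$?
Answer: $1509$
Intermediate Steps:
$y = \sqrt{1509}$ ($y = \sqrt{1309 + 200} = \sqrt{1509} \approx 38.846$)
$y^{2} = \left(\sqrt{1509}\right)^{2} = 1509$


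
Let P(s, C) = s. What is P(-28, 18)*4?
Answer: -112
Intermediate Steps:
P(-28, 18)*4 = -28*4 = -112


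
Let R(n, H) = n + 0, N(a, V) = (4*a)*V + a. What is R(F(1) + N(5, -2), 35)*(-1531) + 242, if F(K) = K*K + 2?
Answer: 49234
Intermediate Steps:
N(a, V) = a + 4*V*a (N(a, V) = 4*V*a + a = a + 4*V*a)
F(K) = 2 + K² (F(K) = K² + 2 = 2 + K²)
R(n, H) = n
R(F(1) + N(5, -2), 35)*(-1531) + 242 = ((2 + 1²) + 5*(1 + 4*(-2)))*(-1531) + 242 = ((2 + 1) + 5*(1 - 8))*(-1531) + 242 = (3 + 5*(-7))*(-1531) + 242 = (3 - 35)*(-1531) + 242 = -32*(-1531) + 242 = 48992 + 242 = 49234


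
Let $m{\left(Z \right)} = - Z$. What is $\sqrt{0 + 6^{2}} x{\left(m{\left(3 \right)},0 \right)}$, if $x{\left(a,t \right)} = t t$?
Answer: $0$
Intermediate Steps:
$x{\left(a,t \right)} = t^{2}$
$\sqrt{0 + 6^{2}} x{\left(m{\left(3 \right)},0 \right)} = \sqrt{0 + 6^{2}} \cdot 0^{2} = \sqrt{0 + 36} \cdot 0 = \sqrt{36} \cdot 0 = 6 \cdot 0 = 0$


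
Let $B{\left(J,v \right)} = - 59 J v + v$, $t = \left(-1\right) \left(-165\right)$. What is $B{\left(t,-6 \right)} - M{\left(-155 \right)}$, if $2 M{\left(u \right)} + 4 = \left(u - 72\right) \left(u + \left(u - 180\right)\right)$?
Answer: $2791$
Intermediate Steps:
$t = 165$
$M{\left(u \right)} = -2 + \frac{\left(-180 + 2 u\right) \left(-72 + u\right)}{2}$ ($M{\left(u \right)} = -2 + \frac{\left(u - 72\right) \left(u + \left(u - 180\right)\right)}{2} = -2 + \frac{\left(-72 + u\right) \left(u + \left(-180 + u\right)\right)}{2} = -2 + \frac{\left(-72 + u\right) \left(-180 + 2 u\right)}{2} = -2 + \frac{\left(-180 + 2 u\right) \left(-72 + u\right)}{2}$)
$B{\left(J,v \right)} = v - 59 J v$ ($B{\left(J,v \right)} = - 59 J v + v = v - 59 J v$)
$B{\left(t,-6 \right)} - M{\left(-155 \right)} = - 6 \left(1 - 9735\right) - \left(6478 + \left(-155\right)^{2} - -25110\right) = - 6 \left(1 - 9735\right) - \left(6478 + 24025 + 25110\right) = \left(-6\right) \left(-9734\right) - 55613 = 58404 - 55613 = 2791$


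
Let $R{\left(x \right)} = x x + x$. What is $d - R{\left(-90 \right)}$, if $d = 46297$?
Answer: $38287$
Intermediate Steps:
$R{\left(x \right)} = x + x^{2}$ ($R{\left(x \right)} = x^{2} + x = x + x^{2}$)
$d - R{\left(-90 \right)} = 46297 - - 90 \left(1 - 90\right) = 46297 - \left(-90\right) \left(-89\right) = 46297 - 8010 = 38287$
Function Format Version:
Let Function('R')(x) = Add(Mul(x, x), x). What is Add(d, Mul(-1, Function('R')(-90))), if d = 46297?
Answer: 38287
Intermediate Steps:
Function('R')(x) = Add(x, Pow(x, 2)) (Function('R')(x) = Add(Pow(x, 2), x) = Add(x, Pow(x, 2)))
Add(d, Mul(-1, Function('R')(-90))) = Add(46297, Mul(-1, Mul(-90, Add(1, -90)))) = Add(46297, Mul(-1, Mul(-90, -89))) = Add(46297, Mul(-1, 8010)) = Add(46297, -8010) = 38287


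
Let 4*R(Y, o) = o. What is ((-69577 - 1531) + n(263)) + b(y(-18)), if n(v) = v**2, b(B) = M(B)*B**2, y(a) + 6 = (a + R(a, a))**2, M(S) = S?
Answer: 8011881905/64 ≈ 1.2519e+8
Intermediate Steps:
R(Y, o) = o/4
y(a) = -6 + 25*a**2/16 (y(a) = -6 + (a + a/4)**2 = -6 + (5*a/4)**2 = -6 + 25*a**2/16)
b(B) = B**3 (b(B) = B*B**2 = B**3)
((-69577 - 1531) + n(263)) + b(y(-18)) = ((-69577 - 1531) + 263**2) + (-6 + (25/16)*(-18)**2)**3 = (-71108 + 69169) + (-6 + (25/16)*324)**3 = -1939 + (-6 + 2025/4)**3 = -1939 + (2001/4)**3 = -1939 + 8012006001/64 = 8011881905/64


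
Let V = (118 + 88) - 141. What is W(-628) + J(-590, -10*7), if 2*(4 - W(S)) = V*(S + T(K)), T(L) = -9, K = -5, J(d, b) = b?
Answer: 41273/2 ≈ 20637.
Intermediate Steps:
V = 65 (V = 206 - 141 = 65)
W(S) = 593/2 - 65*S/2 (W(S) = 4 - 65*(S - 9)/2 = 4 - 65*(-9 + S)/2 = 4 - (-585 + 65*S)/2 = 4 + (585/2 - 65*S/2) = 593/2 - 65*S/2)
W(-628) + J(-590, -10*7) = (593/2 - 65/2*(-628)) - 10*7 = (593/2 + 20410) - 70 = 41413/2 - 70 = 41273/2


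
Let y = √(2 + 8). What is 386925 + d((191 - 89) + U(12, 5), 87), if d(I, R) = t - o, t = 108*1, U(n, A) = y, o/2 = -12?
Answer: 387057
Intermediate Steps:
y = √10 ≈ 3.1623
o = -24 (o = 2*(-12) = -24)
U(n, A) = √10
t = 108
d(I, R) = 132 (d(I, R) = 108 - 1*(-24) = 108 + 24 = 132)
386925 + d((191 - 89) + U(12, 5), 87) = 386925 + 132 = 387057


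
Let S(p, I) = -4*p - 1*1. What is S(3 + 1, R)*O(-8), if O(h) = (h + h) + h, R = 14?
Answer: 408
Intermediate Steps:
S(p, I) = -1 - 4*p (S(p, I) = -4*p - 1 = -1 - 4*p)
O(h) = 3*h (O(h) = 2*h + h = 3*h)
S(3 + 1, R)*O(-8) = (-1 - 4*(3 + 1))*(3*(-8)) = (-1 - 4*4)*(-24) = (-1 - 16)*(-24) = -17*(-24) = 408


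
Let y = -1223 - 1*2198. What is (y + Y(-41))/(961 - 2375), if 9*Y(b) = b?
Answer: 15415/6363 ≈ 2.4226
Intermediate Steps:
y = -3421 (y = -1223 - 2198 = -3421)
Y(b) = b/9
(y + Y(-41))/(961 - 2375) = (-3421 + (1/9)*(-41))/(961 - 2375) = (-3421 - 41/9)/(-1414) = -30830/9*(-1/1414) = 15415/6363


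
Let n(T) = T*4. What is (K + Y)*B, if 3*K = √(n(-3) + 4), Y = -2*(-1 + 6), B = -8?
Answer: 80 - 16*I*√2/3 ≈ 80.0 - 7.5425*I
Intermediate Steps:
n(T) = 4*T
Y = -10 (Y = -2*5 = -10)
K = 2*I*√2/3 (K = √(4*(-3) + 4)/3 = √(-12 + 4)/3 = √(-8)/3 = (2*I*√2)/3 = 2*I*√2/3 ≈ 0.94281*I)
(K + Y)*B = (2*I*√2/3 - 10)*(-8) = (-10 + 2*I*√2/3)*(-8) = 80 - 16*I*√2/3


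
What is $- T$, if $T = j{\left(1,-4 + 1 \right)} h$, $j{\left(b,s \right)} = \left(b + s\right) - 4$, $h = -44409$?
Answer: $-266454$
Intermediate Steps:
$j{\left(b,s \right)} = -4 + b + s$
$T = 266454$ ($T = \left(-4 + 1 + \left(-4 + 1\right)\right) \left(-44409\right) = \left(-4 + 1 - 3\right) \left(-44409\right) = \left(-6\right) \left(-44409\right) = 266454$)
$- T = \left(-1\right) 266454 = -266454$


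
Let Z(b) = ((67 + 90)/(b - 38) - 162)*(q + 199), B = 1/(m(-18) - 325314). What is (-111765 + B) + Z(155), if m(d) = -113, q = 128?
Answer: -2085241191355/12691653 ≈ -1.6430e+5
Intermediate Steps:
B = -1/325427 (B = 1/(-113 - 325314) = 1/(-325427) = -1/325427 ≈ -3.0729e-6)
Z(b) = -52974 + 51339/(-38 + b) (Z(b) = ((67 + 90)/(b - 38) - 162)*(128 + 199) = (157/(-38 + b) - 162)*327 = (-162 + 157/(-38 + b))*327 = -52974 + 51339/(-38 + b))
(-111765 + B) + Z(155) = (-111765 - 1/325427) + 327*(6313 - 162*155)/(-38 + 155) = -36371348656/325427 + 327*(6313 - 25110)/117 = -36371348656/325427 + 327*(1/117)*(-18797) = -36371348656/325427 - 2048873/39 = -2085241191355/12691653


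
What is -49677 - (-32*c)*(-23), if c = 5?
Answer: -53357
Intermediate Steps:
-49677 - (-32*c)*(-23) = -49677 - (-32*5)*(-23) = -49677 - (-160)*(-23) = -49677 - 1*3680 = -49677 - 3680 = -53357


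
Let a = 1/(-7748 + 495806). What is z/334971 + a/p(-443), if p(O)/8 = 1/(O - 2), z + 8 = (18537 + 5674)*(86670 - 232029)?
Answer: -654329933211683/62280105264 ≈ -10506.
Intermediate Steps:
z = -3519286757 (z = -8 + (18537 + 5674)*(86670 - 232029) = -8 + 24211*(-145359) = -8 - 3519286749 = -3519286757)
a = 1/488058 ≈ 2.0489e-6
p(O) = 8/(-2 + O) (p(O) = 8/(O - 2) = 8/(-2 + O))
z/334971 + a/p(-443) = -3519286757/334971 + 1/(488058*((8/(-2 - 443)))) = -3519286757*1/334971 + 1/(488058*((8/(-445)))) = -502755251/47853 + 1/(488058*((8*(-1/445)))) = -502755251/47853 + 1/(488058*(-8/445)) = -502755251/47853 + (1/488058)*(-445/8) = -502755251/47853 - 445/3904464 = -654329933211683/62280105264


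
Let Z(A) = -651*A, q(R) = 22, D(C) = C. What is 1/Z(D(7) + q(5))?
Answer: -1/18879 ≈ -5.2969e-5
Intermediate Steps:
1/Z(D(7) + q(5)) = 1/(-651*(7 + 22)) = 1/(-651*29) = 1/(-18879) = -1/18879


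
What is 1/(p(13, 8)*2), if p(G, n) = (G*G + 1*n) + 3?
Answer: 1/360 ≈ 0.0027778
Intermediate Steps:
p(G, n) = 3 + n + G**2 (p(G, n) = (G**2 + n) + 3 = (n + G**2) + 3 = 3 + n + G**2)
1/(p(13, 8)*2) = 1/((3 + 8 + 13**2)*2) = 1/((3 + 8 + 169)*2) = 1/(180*2) = 1/360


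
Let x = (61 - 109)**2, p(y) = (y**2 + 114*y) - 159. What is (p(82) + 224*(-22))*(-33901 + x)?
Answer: -347093045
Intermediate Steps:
p(y) = -159 + y**2 + 114*y
x = 2304 (x = (-48)**2 = 2304)
(p(82) + 224*(-22))*(-33901 + x) = ((-159 + 82**2 + 114*82) + 224*(-22))*(-33901 + 2304) = ((-159 + 6724 + 9348) - 4928)*(-31597) = (15913 - 4928)*(-31597) = 10985*(-31597) = -347093045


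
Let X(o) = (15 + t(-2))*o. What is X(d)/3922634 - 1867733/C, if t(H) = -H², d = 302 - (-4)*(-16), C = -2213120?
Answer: 523730494063/620089982720 ≈ 0.84460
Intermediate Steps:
d = 238 (d = 302 - 1*64 = 302 - 64 = 238)
X(o) = 11*o (X(o) = (15 - 1*(-2)²)*o = (15 - 1*4)*o = (15 - 4)*o = 11*o)
X(d)/3922634 - 1867733/C = (11*238)/3922634 - 1867733/(-2213120) = 2618*(1/3922634) - 1867733*(-1/2213120) = 1309/1961317 + 266819/316160 = 523730494063/620089982720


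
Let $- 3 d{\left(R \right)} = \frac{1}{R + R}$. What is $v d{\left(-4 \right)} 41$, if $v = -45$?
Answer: $- \frac{615}{8} \approx -76.875$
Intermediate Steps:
$d{\left(R \right)} = - \frac{1}{6 R}$ ($d{\left(R \right)} = - \frac{1}{3 \left(R + R\right)} = - \frac{1}{3 \cdot 2 R} = - \frac{\frac{1}{2} \frac{1}{R}}{3} = - \frac{1}{6 R}$)
$v d{\left(-4 \right)} 41 = - 45 \left(- \frac{1}{6 \left(-4\right)}\right) 41 = - 45 \left(\left(- \frac{1}{6}\right) \left(- \frac{1}{4}\right)\right) 41 = \left(-45\right) \frac{1}{24} \cdot 41 = \left(- \frac{15}{8}\right) 41 = - \frac{615}{8}$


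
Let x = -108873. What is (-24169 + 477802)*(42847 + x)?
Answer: -29951572458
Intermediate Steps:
(-24169 + 477802)*(42847 + x) = (-24169 + 477802)*(42847 - 108873) = 453633*(-66026) = -29951572458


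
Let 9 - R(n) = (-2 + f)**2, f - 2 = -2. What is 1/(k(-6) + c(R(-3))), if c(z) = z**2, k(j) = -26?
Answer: -1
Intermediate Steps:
f = 0 (f = 2 - 2 = 0)
R(n) = 5 (R(n) = 9 - (-2 + 0)**2 = 9 - 1*(-2)**2 = 9 - 1*4 = 9 - 4 = 5)
1/(k(-6) + c(R(-3))) = 1/(-26 + 5**2) = 1/(-26 + 25) = 1/(-1) = -1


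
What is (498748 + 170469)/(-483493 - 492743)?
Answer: -669217/976236 ≈ -0.68551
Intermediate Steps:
(498748 + 170469)/(-483493 - 492743) = 669217/(-976236) = 669217*(-1/976236) = -669217/976236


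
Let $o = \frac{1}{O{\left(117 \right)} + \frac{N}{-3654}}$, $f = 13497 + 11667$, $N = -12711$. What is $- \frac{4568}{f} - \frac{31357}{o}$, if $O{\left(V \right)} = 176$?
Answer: $- \frac{14374509741197}{2554146} \approx -5.6279 \cdot 10^{6}$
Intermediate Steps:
$f = 25164$
$o = \frac{1218}{218605}$ ($o = \frac{1}{176 - \frac{12711}{-3654}} = \frac{1}{176 - - \frac{4237}{1218}} = \frac{1}{176 + \frac{4237}{1218}} = \frac{1}{\frac{218605}{1218}} = \frac{1218}{218605} \approx 0.0055717$)
$- \frac{4568}{f} - \frac{31357}{o} = - \frac{4568}{25164} - \frac{31357}{\frac{1218}{218605}} = \left(-4568\right) \frac{1}{25164} - \frac{6854796985}{1218} = - \frac{1142}{6291} - \frac{6854796985}{1218} = - \frac{14374509741197}{2554146}$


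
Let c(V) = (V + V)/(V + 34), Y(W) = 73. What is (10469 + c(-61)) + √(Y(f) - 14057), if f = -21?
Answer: 282785/27 + 4*I*√874 ≈ 10474.0 + 118.25*I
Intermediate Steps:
c(V) = 2*V/(34 + V) (c(V) = (2*V)/(34 + V) = 2*V/(34 + V))
(10469 + c(-61)) + √(Y(f) - 14057) = (10469 + 2*(-61)/(34 - 61)) + √(73 - 14057) = (10469 + 2*(-61)/(-27)) + √(-13984) = (10469 + 2*(-61)*(-1/27)) + 4*I*√874 = (10469 + 122/27) + 4*I*√874 = 282785/27 + 4*I*√874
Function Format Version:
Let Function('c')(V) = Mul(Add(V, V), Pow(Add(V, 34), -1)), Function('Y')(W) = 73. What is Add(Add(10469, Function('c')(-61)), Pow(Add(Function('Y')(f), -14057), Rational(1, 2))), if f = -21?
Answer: Add(Rational(282785, 27), Mul(4, I, Pow(874, Rational(1, 2)))) ≈ Add(10474., Mul(118.25, I))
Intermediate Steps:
Function('c')(V) = Mul(2, V, Pow(Add(34, V), -1)) (Function('c')(V) = Mul(Mul(2, V), Pow(Add(34, V), -1)) = Mul(2, V, Pow(Add(34, V), -1)))
Add(Add(10469, Function('c')(-61)), Pow(Add(Function('Y')(f), -14057), Rational(1, 2))) = Add(Add(10469, Mul(2, -61, Pow(Add(34, -61), -1))), Pow(Add(73, -14057), Rational(1, 2))) = Add(Add(10469, Mul(2, -61, Pow(-27, -1))), Pow(-13984, Rational(1, 2))) = Add(Add(10469, Mul(2, -61, Rational(-1, 27))), Mul(4, I, Pow(874, Rational(1, 2)))) = Add(Add(10469, Rational(122, 27)), Mul(4, I, Pow(874, Rational(1, 2)))) = Add(Rational(282785, 27), Mul(4, I, Pow(874, Rational(1, 2))))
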